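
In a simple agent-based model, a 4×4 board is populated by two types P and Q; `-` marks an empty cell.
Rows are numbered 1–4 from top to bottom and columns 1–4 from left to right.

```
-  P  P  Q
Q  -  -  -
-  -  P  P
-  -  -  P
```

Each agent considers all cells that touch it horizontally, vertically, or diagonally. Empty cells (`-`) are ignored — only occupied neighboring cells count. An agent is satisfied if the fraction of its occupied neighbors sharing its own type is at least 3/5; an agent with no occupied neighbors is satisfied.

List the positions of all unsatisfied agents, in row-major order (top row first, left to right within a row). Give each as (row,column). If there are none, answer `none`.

(1,2), (1,3), (1,4), (2,1)

Row 1: (1,2)P 1/2 not · (1,3)P 1/2 not · (1,4)Q 0/1 not
Row 2: (2,1)Q 0/1 not
Row 3: (3,3)P 2/2 satisfied · (3,4)P 2/2 satisfied
Row 4: (4,4)P 2/2 satisfied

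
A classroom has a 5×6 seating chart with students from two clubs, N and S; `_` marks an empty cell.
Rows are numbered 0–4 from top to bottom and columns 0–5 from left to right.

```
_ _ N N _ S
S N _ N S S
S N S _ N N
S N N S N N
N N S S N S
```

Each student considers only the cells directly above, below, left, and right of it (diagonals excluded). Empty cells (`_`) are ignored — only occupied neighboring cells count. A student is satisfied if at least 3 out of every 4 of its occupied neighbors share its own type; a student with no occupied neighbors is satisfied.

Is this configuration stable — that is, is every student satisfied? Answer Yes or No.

Row 0: (0,2)N 1/1 ✓ · (0,3)N 2/2 ✓ · (0,5)S 1/1 ✓
Row 1: (1,0)S 1/2 ✗ · (1,1)N 1/2 ✗ · (1,3)N 1/2 ✗ · (1,4)S 1/3 ✗ · (1,5)S 2/3 ✗
Row 2: (2,0)S 2/3 ✗ · (2,1)N 2/4 ✗ · (2,2)S 0/2 ✗ · (2,4)N 2/3 ✗ · (2,5)N 2/3 ✗
Row 3: (3,0)S 1/3 ✗ · (3,1)N 3/4 ✓ · (3,2)N 1/4 ✗ · (3,3)S 1/3 ✗ · (3,4)N 3/4 ✓ · (3,5)N 2/3 ✗
Row 4: (4,0)N 1/2 ✗ · (4,1)N 2/3 ✗ · (4,2)S 1/3 ✗ · (4,3)S 2/3 ✗ · (4,4)N 1/3 ✗ · (4,5)S 0/2 ✗
For instance (1,0) has only 1/2 same-type neighbors, below 3/4.

No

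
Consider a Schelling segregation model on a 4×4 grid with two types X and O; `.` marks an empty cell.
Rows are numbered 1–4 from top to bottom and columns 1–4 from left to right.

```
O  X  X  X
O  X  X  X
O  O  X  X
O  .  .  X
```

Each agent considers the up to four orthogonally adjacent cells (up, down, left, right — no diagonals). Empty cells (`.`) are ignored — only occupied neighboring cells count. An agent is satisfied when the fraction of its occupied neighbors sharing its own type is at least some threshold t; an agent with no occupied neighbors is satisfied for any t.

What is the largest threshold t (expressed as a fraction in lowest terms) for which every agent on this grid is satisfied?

Row 1: (1,1)O 1/2 · (1,2)X 2/3 · (1,3)X 3/3 · (1,4)X 2/2
Row 2: (2,1)O 2/3 · (2,2)X 2/4 · (2,3)X 4/4 · (2,4)X 3/3
Row 3: (3,1)O 3/3 · (3,2)O 1/3 · (3,3)X 2/3 · (3,4)X 3/3
Row 4: (4,1)O 1/1 · (4,4)X 1/1
The smallest same-type fraction is 1/3 at (3,2), which reduces to 1/3. Any threshold above that leaves this agent unsatisfied.

1/3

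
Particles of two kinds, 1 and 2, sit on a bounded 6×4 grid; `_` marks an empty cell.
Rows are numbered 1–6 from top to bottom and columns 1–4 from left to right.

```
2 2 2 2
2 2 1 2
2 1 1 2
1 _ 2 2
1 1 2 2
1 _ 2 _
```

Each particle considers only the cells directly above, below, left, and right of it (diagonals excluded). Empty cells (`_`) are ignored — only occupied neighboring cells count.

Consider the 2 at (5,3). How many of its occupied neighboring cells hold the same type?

3

Occupied neighbors of (5,3): (4,3)=2, (6,3)=2, (5,2)=1, (5,4)=2.
Same type (2): 3 of 4.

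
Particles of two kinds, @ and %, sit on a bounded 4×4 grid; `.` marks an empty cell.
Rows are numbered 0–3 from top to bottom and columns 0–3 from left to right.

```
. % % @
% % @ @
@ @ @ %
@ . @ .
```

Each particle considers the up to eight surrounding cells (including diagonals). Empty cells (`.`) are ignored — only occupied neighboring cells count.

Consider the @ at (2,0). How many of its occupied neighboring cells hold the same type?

2

Occupied neighbors of (2,0): (1,0)=%, (1,1)=%, (2,1)=@, (3,0)=@.
Same type (@): 2 of 4.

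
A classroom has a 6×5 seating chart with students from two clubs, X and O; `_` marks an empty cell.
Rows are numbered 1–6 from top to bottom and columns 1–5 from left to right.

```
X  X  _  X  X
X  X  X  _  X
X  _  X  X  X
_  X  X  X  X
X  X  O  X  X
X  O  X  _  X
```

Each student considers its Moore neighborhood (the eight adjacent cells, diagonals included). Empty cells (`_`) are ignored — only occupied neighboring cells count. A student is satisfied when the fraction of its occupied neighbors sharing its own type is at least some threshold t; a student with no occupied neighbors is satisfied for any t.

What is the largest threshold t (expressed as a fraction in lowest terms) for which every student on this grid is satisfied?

1/7

Row 1: (1,1)X 3/3 · (1,2)X 4/4 · (1,4)X 3/3 · (1,5)X 2/2
Row 2: (2,1)X 4/4 · (2,2)X 6/6 · (2,3)X 5/5 · (2,5)X 4/4
Row 3: (3,1)X 3/3 · (3,3)X 6/6 · (3,4)X 7/7 · (3,5)X 4/4
Row 4: (4,2)X 5/6 · (4,3)X 6/7 · (4,4)X 7/8 · (4,5)X 5/5
Row 5: (5,1)X 3/4 · (5,2)X 5/7 · (5,3)O 1/7 · (5,4)X 6/7 · (5,5)X 4/4
Row 6: (6,1)X 2/3 · (6,2)O 1/5 · (6,3)X 2/4 · (6,5)X 2/2
The smallest same-type fraction is 1/7 at (5,3), which reduces to 1/7. Any threshold above that leaves this student unsatisfied.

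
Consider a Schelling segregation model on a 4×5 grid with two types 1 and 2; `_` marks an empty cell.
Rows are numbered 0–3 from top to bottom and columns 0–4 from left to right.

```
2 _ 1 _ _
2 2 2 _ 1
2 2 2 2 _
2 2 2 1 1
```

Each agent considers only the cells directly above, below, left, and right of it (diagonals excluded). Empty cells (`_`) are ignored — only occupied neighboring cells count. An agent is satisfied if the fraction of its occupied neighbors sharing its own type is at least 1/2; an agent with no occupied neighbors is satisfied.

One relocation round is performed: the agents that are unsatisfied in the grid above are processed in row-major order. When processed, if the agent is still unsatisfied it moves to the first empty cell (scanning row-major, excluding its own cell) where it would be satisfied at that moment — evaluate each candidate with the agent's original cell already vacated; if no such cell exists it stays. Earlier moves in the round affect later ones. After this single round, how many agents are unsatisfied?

0

Initially unsatisfied (in order): (0,2), (3,3).
  (0,2) → (0,3).
  (3,3) → (0,2).
Resulting grid:
2 _ 1 1 _
2 2 2 _ 1
2 2 2 2 _
2 2 2 _ 1
All satisfied now.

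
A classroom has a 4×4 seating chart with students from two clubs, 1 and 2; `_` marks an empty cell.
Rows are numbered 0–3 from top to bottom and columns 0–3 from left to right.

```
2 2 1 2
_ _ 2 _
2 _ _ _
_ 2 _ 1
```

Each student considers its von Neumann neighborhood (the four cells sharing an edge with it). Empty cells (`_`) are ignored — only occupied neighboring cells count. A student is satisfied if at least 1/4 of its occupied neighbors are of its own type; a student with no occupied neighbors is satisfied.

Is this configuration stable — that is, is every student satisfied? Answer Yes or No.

No

(0,0)2 1/1 ✓
(0,1)2 1/2 ✓
(0,2)1 0/3 ✗
(0,3)2 0/1 ✗
(1,2)2 0/1 ✗
(2,0)2 0/0 ✓
(3,1)2 0/0 ✓
(3,3)1 0/0 ✓
For instance (0,2) has only 0/3 same-type neighbors, below 1/4.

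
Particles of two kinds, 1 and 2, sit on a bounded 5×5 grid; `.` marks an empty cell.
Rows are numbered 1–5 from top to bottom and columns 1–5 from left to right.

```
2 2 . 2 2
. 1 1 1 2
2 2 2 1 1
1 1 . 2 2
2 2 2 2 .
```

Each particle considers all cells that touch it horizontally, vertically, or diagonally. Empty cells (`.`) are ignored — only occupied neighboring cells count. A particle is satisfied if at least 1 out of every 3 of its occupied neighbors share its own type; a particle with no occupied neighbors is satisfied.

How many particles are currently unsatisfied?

Row 1: (1,1)2 1/2 ok · (1,2)2 1/3 ok · (1,4)2 2/4 ok · (1,5)2 2/3 ok
Row 2: (2,2)1 1/6 unhappy · (2,3)1 3/7 ok · (2,4)1 3/7 ok · (2,5)2 2/5 ok
Row 3: (3,1)2 1/4 unhappy · (3,2)2 2/6 ok · (3,3)2 2/7 unhappy · (3,4)1 3/7 ok · (3,5)1 2/5 ok
Row 4: (4,1)1 1/5 unhappy · (4,2)1 1/7 unhappy · (4,4)2 4/6 ok · (4,5)2 2/4 ok
Row 5: (5,1)2 1/3 ok · (5,2)2 2/4 ok · (5,3)2 3/4 ok · (5,4)2 3/3 ok
Unsatisfied: (2,2), (3,1), (3,3), (4,1), (4,2) — 5 in total.

5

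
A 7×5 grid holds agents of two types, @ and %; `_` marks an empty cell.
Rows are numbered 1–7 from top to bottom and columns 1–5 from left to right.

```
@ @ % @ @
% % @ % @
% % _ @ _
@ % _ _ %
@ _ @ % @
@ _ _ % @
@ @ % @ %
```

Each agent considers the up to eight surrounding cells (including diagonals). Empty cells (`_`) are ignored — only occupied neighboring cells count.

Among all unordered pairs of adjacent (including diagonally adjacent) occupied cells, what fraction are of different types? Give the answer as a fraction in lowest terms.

Scan each occupied cell's neighbors to the right and below (and the two forward diagonals) so each pair is counted once.
From row 1: 9 unlike of 17 pairs (running 9/17).
From row 2: 5 unlike of 12 pairs (running 14/29).
From row 3: 3 unlike of 6 pairs (running 17/35).
From row 4: 4 unlike of 6 pairs (running 21/41).
From row 5: 5 unlike of 8 pairs (running 26/49).
From row 6: 3 unlike of 8 pairs (running 29/57).
From row 7: 3 unlike of 4 pairs (running 32/61).
Total adjacent occupied pairs: 61; unlike-type pairs: 32.
32/61 is already in lowest terms.

32/61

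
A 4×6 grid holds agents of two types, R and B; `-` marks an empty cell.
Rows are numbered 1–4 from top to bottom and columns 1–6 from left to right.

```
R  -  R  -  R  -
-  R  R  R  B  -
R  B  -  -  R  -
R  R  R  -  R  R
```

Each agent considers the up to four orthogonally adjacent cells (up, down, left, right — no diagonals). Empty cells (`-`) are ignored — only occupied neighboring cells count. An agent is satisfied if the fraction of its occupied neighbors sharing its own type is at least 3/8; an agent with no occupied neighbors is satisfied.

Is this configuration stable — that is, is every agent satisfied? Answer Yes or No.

No

(1,1)R 0/0 ✓
(1,3)R 1/1 ✓
(1,5)R 0/1 ✗
(2,2)R 1/2 ✓
(2,3)R 3/3 ✓
(2,4)R 1/2 ✓
(2,5)B 0/3 ✗
(3,1)R 1/2 ✓
(3,2)B 0/3 ✗
(3,5)R 1/2 ✓
(4,1)R 2/2 ✓
(4,2)R 2/3 ✓
(4,3)R 1/1 ✓
(4,5)R 2/2 ✓
(4,6)R 1/1 ✓
For instance (1,5) has only 0/1 same-type neighbors, below 3/8.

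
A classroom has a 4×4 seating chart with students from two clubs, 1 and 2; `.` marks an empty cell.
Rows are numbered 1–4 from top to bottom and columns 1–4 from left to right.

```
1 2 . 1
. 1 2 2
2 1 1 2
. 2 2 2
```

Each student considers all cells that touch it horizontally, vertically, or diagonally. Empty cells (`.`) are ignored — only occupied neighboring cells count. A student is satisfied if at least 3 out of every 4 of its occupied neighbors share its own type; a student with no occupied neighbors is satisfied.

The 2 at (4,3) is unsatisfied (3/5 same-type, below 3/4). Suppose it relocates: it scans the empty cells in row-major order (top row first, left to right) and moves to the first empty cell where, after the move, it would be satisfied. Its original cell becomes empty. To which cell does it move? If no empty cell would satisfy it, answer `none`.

none

Vacating (4,3). Empty cells in order:
  (1,3): 3/5 same-type → still unsatisfied.
  (2,1): 2/5 same-type → still unsatisfied.
  (4,1): 2/3 same-type → still unsatisfied.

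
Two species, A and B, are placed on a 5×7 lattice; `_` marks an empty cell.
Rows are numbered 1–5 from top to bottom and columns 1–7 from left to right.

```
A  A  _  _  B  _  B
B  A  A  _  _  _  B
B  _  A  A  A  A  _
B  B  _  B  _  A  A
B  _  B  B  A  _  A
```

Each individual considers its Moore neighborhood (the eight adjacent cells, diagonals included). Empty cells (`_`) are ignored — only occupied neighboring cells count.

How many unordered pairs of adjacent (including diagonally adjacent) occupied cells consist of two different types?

Scan each occupied cell's neighbors to the right and below (and the two forward diagonals) so each pair is counted once.
Row 1: A(1,1)–A(1,2)= A(1,1)–B(2,1)≠ A(1,1)–A(2,2)= A(1,2)–A(2,2)= A(1,2)–A(2,3)= A(1,2)–B(2,1)≠ B(1,7)–B(2,7)=  → 2/7 unlike.
Row 2: B(2,1)–A(2,2)≠ B(2,1)–B(3,1)= A(2,2)–A(2,3)= A(2,2)–A(3,3)= A(2,2)–B(3,1)≠ A(2,3)–A(3,3)= A(2,3)–A(3,4)= B(2,7)–A(3,6)≠  → 3/8 unlike.
Row 3: B(3,1)–B(4,1)= B(3,1)–B(4,2)= A(3,3)–A(3,4)= A(3,3)–B(4,4)≠ A(3,3)–B(4,2)≠ A(3,4)–A(3,5)= A(3,4)–B(4,4)≠ A(3,5)–A(3,6)= A(3,5)–A(4,6)= A(3,5)–B(4,4)≠ A(3,6)–A(4,6)= A(3,6)–A(4,7)=  → 4/12 unlike.
Row 4: B(4,1)–B(4,2)= B(4,1)–B(5,1)= B(4,2)–B(5,3)= B(4,2)–B(5,1)= B(4,4)–B(5,4)= B(4,4)–A(5,5)≠ B(4,4)–B(5,3)= A(4,6)–A(4,7)= A(4,6)–A(5,7)= A(4,6)–A(5,5)= A(4,7)–A(5,7)=  → 1/11 unlike.
Row 5: B(5,3)–B(5,4)= B(5,4)–A(5,5)≠  → 1/2 unlike.
Total adjacent occupied pairs: 40; unlike-type pairs: 11.

11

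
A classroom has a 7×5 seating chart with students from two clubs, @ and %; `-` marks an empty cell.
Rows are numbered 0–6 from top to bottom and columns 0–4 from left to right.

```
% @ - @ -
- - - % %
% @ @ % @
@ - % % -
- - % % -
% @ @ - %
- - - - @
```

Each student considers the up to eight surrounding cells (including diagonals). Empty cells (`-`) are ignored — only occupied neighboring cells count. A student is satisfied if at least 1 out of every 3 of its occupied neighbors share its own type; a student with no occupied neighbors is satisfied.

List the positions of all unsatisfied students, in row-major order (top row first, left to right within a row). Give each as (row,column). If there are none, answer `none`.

(0,0), (0,1), (0,3), (2,0), (2,2), (2,4), (5,0), (6,4)

(0,0)% 0/1 unhappy
(0,1)@ 0/1 unhappy
(0,3)@ 0/2 unhappy
(1,3)% 2/5 ok
(1,4)% 2/4 ok
(2,0)% 0/2 unhappy
(2,1)@ 2/4 ok
(2,2)@ 1/5 unhappy
(2,3)% 4/6 ok
(2,4)@ 0/4 unhappy
(3,0)@ 1/2 ok
(3,2)% 4/6 ok
(3,3)% 4/6 ok
(4,2)% 3/5 ok
(4,3)% 4/5 ok
(5,0)% 0/1 unhappy
(5,1)@ 1/3 ok
(5,2)@ 1/3 ok
(5,4)% 1/2 ok
(6,4)@ 0/1 unhappy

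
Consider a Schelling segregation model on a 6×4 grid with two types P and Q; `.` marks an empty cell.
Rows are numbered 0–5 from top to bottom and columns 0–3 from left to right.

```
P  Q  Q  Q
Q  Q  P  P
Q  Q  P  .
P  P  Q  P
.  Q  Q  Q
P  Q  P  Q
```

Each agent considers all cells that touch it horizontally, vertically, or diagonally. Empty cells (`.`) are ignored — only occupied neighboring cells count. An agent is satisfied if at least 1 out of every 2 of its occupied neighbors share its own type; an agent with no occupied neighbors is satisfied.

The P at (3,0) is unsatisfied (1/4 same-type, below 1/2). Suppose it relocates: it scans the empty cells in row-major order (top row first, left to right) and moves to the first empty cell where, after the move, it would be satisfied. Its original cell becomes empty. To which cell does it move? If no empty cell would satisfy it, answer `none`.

(2,3)

Vacating (3,0). Empty cells in order:
  (2,3): 4/5 same-type → satisfied — stop here.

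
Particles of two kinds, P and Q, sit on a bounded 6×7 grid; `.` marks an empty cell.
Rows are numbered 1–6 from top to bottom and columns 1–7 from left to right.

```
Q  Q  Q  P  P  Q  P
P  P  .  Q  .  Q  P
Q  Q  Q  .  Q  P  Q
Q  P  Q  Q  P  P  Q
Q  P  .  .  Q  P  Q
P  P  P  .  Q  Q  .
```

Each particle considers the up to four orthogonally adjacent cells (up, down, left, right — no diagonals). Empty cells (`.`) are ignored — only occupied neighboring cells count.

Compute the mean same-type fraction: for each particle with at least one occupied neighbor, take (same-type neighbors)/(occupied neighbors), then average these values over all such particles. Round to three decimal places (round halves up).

Row 1: (1,1)Q 1/2 · (1,2)Q 2/3 · (1,3)Q 1/2 · (1,4)P 1/3 · (1,5)P 1/2 · (1,6)Q 1/3 · (1,7)P 1/2
Row 2: (2,1)P 1/3 · (2,2)P 1/3 · (2,4)Q 0/1 · (2,6)Q 1/3 · (2,7)P 1/3
Row 3: (3,1)Q 2/3 · (3,2)Q 2/4 · (3,3)Q 2/2 · (3,5)Q 0/2 · (3,6)P 1/4 · (3,7)Q 1/3
Row 4: (4,1)Q 2/3 · (4,2)P 1/4 · (4,3)Q 2/3 · (4,4)Q 1/2 · (4,5)P 1/4 · (4,6)P 3/4 · (4,7)Q 2/3
Row 5: (5,1)Q 1/3 · (5,2)P 2/3 · (5,5)Q 1/3 · (5,6)P 1/4 · (5,7)Q 1/2
Row 6: (6,1)P 1/2 · (6,2)P 3/3 · (6,3)P 1/1 · (6,5)Q 2/2 · (6,6)Q 1/2
Sum over 35 particles: 1/2 + 2/3 + 1/2 + 1/3 + 1/2 + 1/3 + 1/2 + 1/3 + 1/3 + 0/1 + 1/3 + 1/3 + 2/3 + 2/4 + 2/2 + 0/2 + 1/4 + 1/3 + 2/3 + 1/4 + 2/3 + 1/2 + 1/4 + 3/4 + 2/3 + 1/3 + 2/3 + 1/3 + 1/4 + 1/2 + 1/2 + 3/3 + 1/1 + 2/2 + 1/2 = 69/4; mean = 69/4 ÷ 35 = 69/140 = 0.492857… → 0.493.

0.493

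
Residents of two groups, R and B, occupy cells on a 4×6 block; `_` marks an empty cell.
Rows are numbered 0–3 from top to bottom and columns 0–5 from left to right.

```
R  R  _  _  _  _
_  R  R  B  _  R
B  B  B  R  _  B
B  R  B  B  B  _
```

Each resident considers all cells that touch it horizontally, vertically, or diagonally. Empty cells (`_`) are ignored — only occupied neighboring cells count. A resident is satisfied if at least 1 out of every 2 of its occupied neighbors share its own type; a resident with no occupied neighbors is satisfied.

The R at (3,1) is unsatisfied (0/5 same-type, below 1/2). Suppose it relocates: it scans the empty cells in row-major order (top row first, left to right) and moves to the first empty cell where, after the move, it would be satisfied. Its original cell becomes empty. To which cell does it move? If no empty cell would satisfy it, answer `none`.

(0,2)

Vacating (3,1). Empty cells in order:
  (0,2): 3/4 same-type → satisfied — stop here.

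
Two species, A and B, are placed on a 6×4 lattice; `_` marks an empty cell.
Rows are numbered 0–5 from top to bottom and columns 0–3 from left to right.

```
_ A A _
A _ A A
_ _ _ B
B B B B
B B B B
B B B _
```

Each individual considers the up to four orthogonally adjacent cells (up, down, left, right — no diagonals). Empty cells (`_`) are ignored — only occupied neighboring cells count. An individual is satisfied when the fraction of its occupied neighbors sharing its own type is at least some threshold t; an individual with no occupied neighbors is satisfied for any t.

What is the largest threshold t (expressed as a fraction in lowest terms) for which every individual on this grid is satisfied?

Row 0: (0,1)A 1/1 · (0,2)A 2/2
Row 1: (1,0)A — no occupied neighbors · (1,2)A 2/2 · (1,3)A 1/2
Row 2: (2,3)B 1/2
Row 3: (3,0)B 2/2 · (3,1)B 3/3 · (3,2)B 3/3 · (3,3)B 3/3
Row 4: (4,0)B 3/3 · (4,1)B 4/4 · (4,2)B 4/4 · (4,3)B 2/2
Row 5: (5,0)B 2/2 · (5,1)B 3/3 · (5,2)B 2/2
The smallest same-type fraction is 1/2 at (1,3), which reduces to 1/2. Any threshold above that leaves this individual unsatisfied.

1/2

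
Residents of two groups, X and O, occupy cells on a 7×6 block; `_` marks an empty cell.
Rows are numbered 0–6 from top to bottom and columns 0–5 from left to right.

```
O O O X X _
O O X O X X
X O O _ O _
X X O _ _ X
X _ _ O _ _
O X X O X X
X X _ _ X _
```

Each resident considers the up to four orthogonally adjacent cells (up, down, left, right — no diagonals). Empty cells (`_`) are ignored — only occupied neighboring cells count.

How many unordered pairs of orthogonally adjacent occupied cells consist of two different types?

17

Scan each occupied cell's neighbors to the right and below so each pair is counted once.
Row 0: O(0,0)–O(0,1)= O(0,0)–O(1,0)= O(0,1)–O(0,2)= O(0,1)–O(1,1)= O(0,2)–X(0,3)≠ O(0,2)–X(1,2)≠ X(0,3)–X(0,4)= X(0,3)–O(1,3)≠ X(0,4)–X(1,4)=  → 3/9 unlike.
Row 1: O(1,0)–O(1,1)= O(1,0)–X(2,0)≠ O(1,1)–X(1,2)≠ O(1,1)–O(2,1)= X(1,2)–O(1,3)≠ X(1,2)–O(2,2)≠ O(1,3)–X(1,4)≠ X(1,4)–X(1,5)= X(1,4)–O(2,4)≠  → 6/9 unlike.
Row 2: X(2,0)–O(2,1)≠ X(2,0)–X(3,0)= O(2,1)–O(2,2)= O(2,1)–X(3,1)≠ O(2,2)–O(3,2)=  → 2/5 unlike.
Row 3: X(3,0)–X(3,1)= X(3,0)–X(4,0)= X(3,1)–O(3,2)≠  → 1/3 unlike.
Row 4: X(4,0)–O(5,0)≠ O(4,3)–O(5,3)=  → 1/2 unlike.
Row 5: O(5,0)–X(5,1)≠ O(5,0)–X(6,0)≠ X(5,1)–X(5,2)= X(5,1)–X(6,1)= X(5,2)–O(5,3)≠ O(5,3)–X(5,4)≠ X(5,4)–X(5,5)= X(5,4)–X(6,4)=  → 4/8 unlike.
Row 6: X(6,0)–X(6,1)=  → 0/1 unlike.
Total adjacent occupied pairs: 37; unlike-type pairs: 17.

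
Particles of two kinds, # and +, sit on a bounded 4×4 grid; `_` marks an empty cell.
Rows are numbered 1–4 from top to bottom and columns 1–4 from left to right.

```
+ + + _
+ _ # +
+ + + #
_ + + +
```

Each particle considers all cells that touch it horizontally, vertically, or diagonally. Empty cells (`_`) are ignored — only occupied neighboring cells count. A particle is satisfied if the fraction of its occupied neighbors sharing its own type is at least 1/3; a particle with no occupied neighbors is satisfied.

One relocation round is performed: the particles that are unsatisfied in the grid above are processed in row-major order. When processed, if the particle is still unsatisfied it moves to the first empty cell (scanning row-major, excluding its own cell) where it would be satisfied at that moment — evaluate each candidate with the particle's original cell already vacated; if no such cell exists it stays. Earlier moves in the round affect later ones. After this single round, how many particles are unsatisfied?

Initially unsatisfied (in order): (2,3), (3,4).
  (2,3): no empty cell satisfies it; stays.
  (3,4) → (1,4).
Resulting grid:
+ + + #
+ _ # +
+ + + _
_ + + +
Unsatisfied now: (2,3).

1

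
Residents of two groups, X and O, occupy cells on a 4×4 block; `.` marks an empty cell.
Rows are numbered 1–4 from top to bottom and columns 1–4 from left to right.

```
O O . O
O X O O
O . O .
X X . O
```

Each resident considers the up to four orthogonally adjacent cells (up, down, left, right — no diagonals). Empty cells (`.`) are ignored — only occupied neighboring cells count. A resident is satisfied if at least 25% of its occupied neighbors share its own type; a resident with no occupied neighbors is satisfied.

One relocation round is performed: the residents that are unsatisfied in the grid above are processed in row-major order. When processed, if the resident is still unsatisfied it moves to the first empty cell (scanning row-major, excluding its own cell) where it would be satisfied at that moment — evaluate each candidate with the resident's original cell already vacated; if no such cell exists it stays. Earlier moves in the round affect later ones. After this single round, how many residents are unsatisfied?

0

Initially unsatisfied (in order): (2,2).
  (2,2) → (3,2).
Resulting grid:
O O . O
O . O O
O X O .
X X . O
All satisfied now.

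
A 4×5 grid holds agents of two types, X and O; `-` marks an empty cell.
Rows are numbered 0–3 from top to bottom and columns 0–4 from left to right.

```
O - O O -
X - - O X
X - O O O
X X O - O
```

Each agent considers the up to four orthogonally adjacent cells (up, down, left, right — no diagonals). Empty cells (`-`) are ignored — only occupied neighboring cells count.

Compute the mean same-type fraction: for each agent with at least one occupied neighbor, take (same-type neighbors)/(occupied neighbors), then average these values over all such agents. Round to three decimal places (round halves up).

(0,0)O 0/1
(0,2)O 1/1
(0,3)O 2/2
(1,0)X 1/2
(1,3)O 2/3
(1,4)X 0/2
(2,0)X 2/2
(2,2)O 2/2
(2,3)O 3/3
(2,4)O 2/3
(3,0)X 2/2
(3,1)X 1/2
(3,2)O 1/2
(3,4)O 1/1
Sum over 14 agents: 0/1 + 1/1 + 2/2 + 1/2 + 2/3 + 0/2 + 2/2 + 2/2 + 3/3 + 2/3 + 2/2 + 1/2 + 1/2 + 1/1 = 59/6; mean = 59/6 ÷ 14 = 59/84 = 0.702380… → 0.702.

0.702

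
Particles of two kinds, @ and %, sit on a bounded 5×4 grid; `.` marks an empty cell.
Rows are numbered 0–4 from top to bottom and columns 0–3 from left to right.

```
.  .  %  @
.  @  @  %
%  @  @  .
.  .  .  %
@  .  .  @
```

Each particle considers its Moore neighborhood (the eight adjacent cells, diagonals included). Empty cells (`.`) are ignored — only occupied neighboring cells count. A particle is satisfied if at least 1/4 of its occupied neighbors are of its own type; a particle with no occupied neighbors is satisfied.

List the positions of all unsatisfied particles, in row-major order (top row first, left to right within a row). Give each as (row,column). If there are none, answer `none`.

(2,0), (3,3), (4,3)

Row 0: (0,2)% 1/4 ✓ · (0,3)@ 1/3 ✓
Row 1: (1,1)@ 3/5 ✓ · (1,2)@ 4/6 ✓ · (1,3)% 1/4 ✓
Row 2: (2,0)% 0/2 ✗ · (2,1)@ 3/4 ✓ · (2,2)@ 3/5 ✓
Row 3: (3,3)% 0/2 ✗
Row 4: (4,0)@ 0/0 ✓ · (4,3)@ 0/1 ✗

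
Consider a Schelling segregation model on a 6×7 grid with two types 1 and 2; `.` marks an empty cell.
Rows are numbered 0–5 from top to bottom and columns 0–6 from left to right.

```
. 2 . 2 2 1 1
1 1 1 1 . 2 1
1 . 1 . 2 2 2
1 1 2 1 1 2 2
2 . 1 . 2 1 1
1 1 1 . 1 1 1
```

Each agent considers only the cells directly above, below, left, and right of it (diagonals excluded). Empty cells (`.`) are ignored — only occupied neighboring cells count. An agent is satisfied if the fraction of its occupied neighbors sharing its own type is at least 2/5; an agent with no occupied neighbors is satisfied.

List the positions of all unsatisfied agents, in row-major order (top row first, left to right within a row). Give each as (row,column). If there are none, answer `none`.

Row 0: (0,1)2 0/1 unhappy · (0,3)2 1/2 ok · (0,4)2 1/2 ok · (0,5)1 1/3 unhappy · (0,6)1 2/2 ok
Row 1: (1,0)1 2/2 ok · (1,1)1 2/3 ok · (1,2)1 3/3 ok · (1,3)1 1/2 ok · (1,5)2 1/3 unhappy · (1,6)1 1/3 unhappy
Row 2: (2,0)1 2/2 ok · (2,2)1 1/2 ok · (2,4)2 1/2 ok · (2,5)2 4/4 ok · (2,6)2 2/3 ok
Row 3: (3,0)1 2/3 ok · (3,1)1 1/2 ok · (3,2)2 0/4 unhappy · (3,3)1 1/2 ok · (3,4)1 1/4 unhappy · (3,5)2 2/4 ok · (3,6)2 2/3 ok
Row 4: (4,0)2 0/2 unhappy · (4,2)1 1/2 ok · (4,4)2 0/3 unhappy · (4,5)1 2/4 ok · (4,6)1 2/3 ok
Row 5: (5,0)1 1/2 ok · (5,1)1 2/2 ok · (5,2)1 2/2 ok · (5,4)1 1/2 ok · (5,5)1 3/3 ok · (5,6)1 2/2 ok

(0,1), (0,5), (1,5), (1,6), (3,2), (3,4), (4,0), (4,4)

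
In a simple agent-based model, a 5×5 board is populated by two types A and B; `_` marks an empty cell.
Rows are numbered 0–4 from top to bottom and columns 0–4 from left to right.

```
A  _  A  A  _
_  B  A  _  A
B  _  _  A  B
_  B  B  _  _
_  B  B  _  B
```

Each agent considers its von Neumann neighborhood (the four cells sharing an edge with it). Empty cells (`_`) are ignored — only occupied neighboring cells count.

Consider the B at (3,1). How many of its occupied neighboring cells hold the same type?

Occupied neighbors of (3,1): (4,1)=B, (3,2)=B.
Same type (B): 2 of 2.

2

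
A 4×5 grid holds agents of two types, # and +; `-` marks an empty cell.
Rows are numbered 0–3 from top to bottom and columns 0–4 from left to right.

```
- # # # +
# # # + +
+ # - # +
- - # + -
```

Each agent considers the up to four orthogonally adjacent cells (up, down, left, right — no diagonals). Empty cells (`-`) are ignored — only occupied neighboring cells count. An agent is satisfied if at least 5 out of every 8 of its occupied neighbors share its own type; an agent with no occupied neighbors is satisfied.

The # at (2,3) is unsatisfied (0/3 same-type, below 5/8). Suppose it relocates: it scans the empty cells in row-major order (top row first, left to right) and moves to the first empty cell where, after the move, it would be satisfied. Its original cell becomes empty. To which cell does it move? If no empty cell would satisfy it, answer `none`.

Vacating (2,3). Empty cells in order:
  (0,0): 2/2 same-type → satisfied — stop here.

(0,0)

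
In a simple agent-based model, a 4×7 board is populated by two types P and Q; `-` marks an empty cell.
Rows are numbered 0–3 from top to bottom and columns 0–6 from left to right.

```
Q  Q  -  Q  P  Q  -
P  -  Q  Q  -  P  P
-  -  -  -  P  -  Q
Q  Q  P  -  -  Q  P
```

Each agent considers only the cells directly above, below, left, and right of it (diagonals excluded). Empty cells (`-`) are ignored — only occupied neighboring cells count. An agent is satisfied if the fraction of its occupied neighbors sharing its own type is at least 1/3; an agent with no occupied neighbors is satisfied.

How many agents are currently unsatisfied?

7

Row 0: (0,0)Q 1/2 satisfied · (0,1)Q 1/1 satisfied · (0,3)Q 1/2 satisfied · (0,4)P 0/2 not · (0,5)Q 0/2 not
Row 1: (1,0)P 0/1 not · (1,2)Q 1/1 satisfied · (1,3)Q 2/2 satisfied · (1,5)P 1/2 satisfied · (1,6)P 1/2 satisfied
Row 2: (2,4)P 0/0 satisfied · (2,6)Q 0/2 not
Row 3: (3,0)Q 1/1 satisfied · (3,1)Q 1/2 satisfied · (3,2)P 0/1 not · (3,5)Q 0/1 not · (3,6)P 0/2 not
Unsatisfied: (0,4), (0,5), (1,0), (2,6), (3,2), (3,5), (3,6) — 7 in total.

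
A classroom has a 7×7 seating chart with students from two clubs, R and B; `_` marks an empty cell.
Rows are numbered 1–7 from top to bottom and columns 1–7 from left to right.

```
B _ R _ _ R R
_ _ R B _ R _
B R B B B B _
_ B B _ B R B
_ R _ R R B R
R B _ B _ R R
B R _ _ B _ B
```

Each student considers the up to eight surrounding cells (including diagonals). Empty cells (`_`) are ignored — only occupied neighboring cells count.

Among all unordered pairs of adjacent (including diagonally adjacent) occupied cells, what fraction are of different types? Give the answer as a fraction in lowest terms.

Scan each occupied cell's neighbors to the right and below (and the two forward diagonals) so each pair is counted once.
From row 1: 1 unlike of 5 pairs (running 1/5).
From row 2: 5 unlike of 9 pairs (running 6/14).
From row 3: 6 unlike of 17 pairs (running 12/31).
From row 4: 9 unlike of 14 pairs (running 21/45).
From row 5: 7 unlike of 12 pairs (running 28/57).
From row 6: 6 unlike of 10 pairs (running 34/67).
From row 7: 1 unlike of 1 pairs (running 35/68).
Total adjacent occupied pairs: 68; unlike-type pairs: 35.
35/68 is already in lowest terms.

35/68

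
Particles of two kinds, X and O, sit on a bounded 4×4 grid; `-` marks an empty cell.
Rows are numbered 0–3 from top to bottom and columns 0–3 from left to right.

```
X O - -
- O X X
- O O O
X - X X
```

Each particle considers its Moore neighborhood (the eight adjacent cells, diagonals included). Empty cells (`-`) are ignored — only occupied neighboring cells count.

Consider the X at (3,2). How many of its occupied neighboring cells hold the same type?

1

Occupied neighbors of (3,2): (2,1)=O, (2,2)=O, (2,3)=O, (3,3)=X.
Same type (X): 1 of 4.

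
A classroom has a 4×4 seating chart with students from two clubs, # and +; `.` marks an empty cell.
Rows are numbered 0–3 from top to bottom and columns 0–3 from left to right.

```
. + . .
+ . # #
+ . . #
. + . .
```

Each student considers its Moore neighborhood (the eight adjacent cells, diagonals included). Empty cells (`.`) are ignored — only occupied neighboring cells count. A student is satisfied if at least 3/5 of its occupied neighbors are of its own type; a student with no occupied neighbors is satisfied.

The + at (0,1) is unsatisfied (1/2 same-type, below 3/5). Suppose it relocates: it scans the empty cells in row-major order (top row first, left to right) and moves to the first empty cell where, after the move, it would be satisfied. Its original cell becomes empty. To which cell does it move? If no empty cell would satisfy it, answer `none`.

Vacating (0,1). Empty cells in order:
  (0,0): 1/1 same-type → satisfied — stop here.

(0,0)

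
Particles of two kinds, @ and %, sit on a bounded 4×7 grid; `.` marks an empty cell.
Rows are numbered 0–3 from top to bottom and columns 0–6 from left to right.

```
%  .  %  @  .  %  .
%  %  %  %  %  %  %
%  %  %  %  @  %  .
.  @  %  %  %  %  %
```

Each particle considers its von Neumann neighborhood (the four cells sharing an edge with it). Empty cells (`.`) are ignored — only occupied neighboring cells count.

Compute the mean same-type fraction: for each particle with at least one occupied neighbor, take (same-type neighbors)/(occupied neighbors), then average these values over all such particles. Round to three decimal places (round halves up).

Row 0: (0,0)% 1/1 · (0,2)% 1/2 · (0,3)@ 0/2 · (0,5)% 1/1
Row 1: (1,0)% 3/3 · (1,1)% 3/3 · (1,2)% 4/4 · (1,3)% 3/4 · (1,4)% 2/3 · (1,5)% 4/4 · (1,6)% 1/1
Row 2: (2,0)% 2/2 · (2,1)% 3/4 · (2,2)% 4/4 · (2,3)% 3/4 · (2,4)@ 0/4 · (2,5)% 2/3
Row 3: (3,1)@ 0/2 · (3,2)% 2/3 · (3,3)% 3/3 · (3,4)% 2/3 · (3,5)% 3/3 · (3,6)% 1/1
Sum over 23 particles: 1/1 + 1/2 + 0/2 + 1/1 + 3/3 + 3/3 + 4/4 + 3/4 + 2/3 + 4/4 + 1/1 + 2/2 + 3/4 + 4/4 + 3/4 + 0/4 + 2/3 + 0/2 + 2/3 + 3/3 + 2/3 + 3/3 + 1/1 = 209/12; mean = 209/12 ÷ 23 = 209/276 = 0.757246… → 0.757.

0.757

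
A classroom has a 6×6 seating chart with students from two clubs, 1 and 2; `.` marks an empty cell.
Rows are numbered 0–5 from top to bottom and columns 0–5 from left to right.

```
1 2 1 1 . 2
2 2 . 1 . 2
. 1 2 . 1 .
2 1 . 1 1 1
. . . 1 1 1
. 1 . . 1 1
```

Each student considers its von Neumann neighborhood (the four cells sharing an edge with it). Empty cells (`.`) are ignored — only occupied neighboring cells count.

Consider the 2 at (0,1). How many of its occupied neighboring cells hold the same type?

1

Occupied neighbors of (0,1): (1,1)=2, (0,0)=1, (0,2)=1.
Same type (2): 1 of 3.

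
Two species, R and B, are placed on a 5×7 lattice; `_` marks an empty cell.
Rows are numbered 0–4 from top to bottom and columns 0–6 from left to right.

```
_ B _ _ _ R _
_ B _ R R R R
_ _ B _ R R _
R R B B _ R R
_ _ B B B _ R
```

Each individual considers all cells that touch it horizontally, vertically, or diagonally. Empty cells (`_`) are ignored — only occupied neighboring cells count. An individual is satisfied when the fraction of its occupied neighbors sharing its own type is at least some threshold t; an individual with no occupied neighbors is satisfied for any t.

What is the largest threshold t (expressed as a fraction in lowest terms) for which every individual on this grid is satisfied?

Row 0: (0,1)B 1/1 · (0,5)R 3/3
Row 1: (1,1)B 2/2 · (1,3)R 2/3 · (1,4)R 5/5 · (1,5)R 5/5 · (1,6)R 3/3
Row 2: (2,2)B 3/5 · (2,4)R 5/6 · (2,5)R 6/6
Row 3: (3,0)R 1/1 · (3,1)R 1/4 · (3,2)B 4/5 · (3,3)B 5/6 · (3,5)R 4/5 · (3,6)R 3/3
Row 4: (4,2)B 3/4 · (4,3)B 4/4 · (4,4)B 2/3 · (4,6)R 2/2
The smallest same-type fraction is 1/4 at (3,1), which reduces to 1/4. Any threshold above that leaves this individual unsatisfied.

1/4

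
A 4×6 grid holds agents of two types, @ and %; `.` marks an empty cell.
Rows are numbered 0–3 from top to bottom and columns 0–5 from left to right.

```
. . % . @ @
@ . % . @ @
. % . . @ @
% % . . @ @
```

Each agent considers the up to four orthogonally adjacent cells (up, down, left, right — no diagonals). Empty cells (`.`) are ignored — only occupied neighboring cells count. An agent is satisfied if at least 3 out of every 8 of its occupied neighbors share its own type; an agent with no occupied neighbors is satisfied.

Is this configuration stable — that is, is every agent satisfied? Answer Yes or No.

Yes

Row 0: (0,2)% 1/1 ✓ · (0,4)@ 2/2 ✓ · (0,5)@ 2/2 ✓
Row 1: (1,0)@ 0/0 ✓ · (1,2)% 1/1 ✓ · (1,4)@ 3/3 ✓ · (1,5)@ 3/3 ✓
Row 2: (2,1)% 1/1 ✓ · (2,4)@ 3/3 ✓ · (2,5)@ 3/3 ✓
Row 3: (3,0)% 1/1 ✓ · (3,1)% 2/2 ✓ · (3,4)@ 2/2 ✓ · (3,5)@ 2/2 ✓
All meet the threshold, so the configuration is stable.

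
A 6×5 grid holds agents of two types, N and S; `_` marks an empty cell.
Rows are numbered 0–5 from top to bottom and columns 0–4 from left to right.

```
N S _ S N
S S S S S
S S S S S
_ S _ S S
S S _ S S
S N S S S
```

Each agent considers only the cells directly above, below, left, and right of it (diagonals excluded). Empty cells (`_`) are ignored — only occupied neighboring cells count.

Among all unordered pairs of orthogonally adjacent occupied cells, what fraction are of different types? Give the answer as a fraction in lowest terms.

7/36

Scan each occupied cell's neighbors to the right and below so each pair is counted once.
Row 0: N(0,0)–S(0,1)≠ N(0,0)–S(1,0)≠ S(0,1)–S(1,1)= S(0,3)–N(0,4)≠ S(0,3)–S(1,3)= N(0,4)–S(1,4)≠  → 4/6 unlike.
Row 1: S(1,0)–S(1,1)= S(1,0)–S(2,0)= S(1,1)–S(1,2)= S(1,1)–S(2,1)= S(1,2)–S(1,3)= S(1,2)–S(2,2)= S(1,3)–S(1,4)= S(1,3)–S(2,3)= S(1,4)–S(2,4)=  → 0/9 unlike.
Row 2: S(2,0)–S(2,1)= S(2,1)–S(2,2)= S(2,1)–S(3,1)= S(2,2)–S(2,3)= S(2,3)–S(2,4)= S(2,3)–S(3,3)= S(2,4)–S(3,4)=  → 0/7 unlike.
Row 3: S(3,1)–S(4,1)= S(3,3)–S(3,4)= S(3,3)–S(4,3)= S(3,4)–S(4,4)=  → 0/4 unlike.
Row 4: S(4,0)–S(4,1)= S(4,0)–S(5,0)= S(4,1)–N(5,1)≠ S(4,3)–S(4,4)= S(4,3)–S(5,3)= S(4,4)–S(5,4)=  → 1/6 unlike.
Row 5: S(5,0)–N(5,1)≠ N(5,1)–S(5,2)≠ S(5,2)–S(5,3)= S(5,3)–S(5,4)=  → 2/4 unlike.
Total adjacent occupied pairs: 36; unlike-type pairs: 7.
7/36 is already in lowest terms.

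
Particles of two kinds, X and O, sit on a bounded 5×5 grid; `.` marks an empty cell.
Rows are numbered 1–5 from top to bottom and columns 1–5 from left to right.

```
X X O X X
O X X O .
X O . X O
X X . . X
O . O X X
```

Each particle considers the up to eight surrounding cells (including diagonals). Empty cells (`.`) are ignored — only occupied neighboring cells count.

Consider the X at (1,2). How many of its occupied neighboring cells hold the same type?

3

Occupied neighbors of (1,2): (1,1)=X, (1,3)=O, (2,1)=O, (2,2)=X, (2,3)=X.
Same type (X): 3 of 5.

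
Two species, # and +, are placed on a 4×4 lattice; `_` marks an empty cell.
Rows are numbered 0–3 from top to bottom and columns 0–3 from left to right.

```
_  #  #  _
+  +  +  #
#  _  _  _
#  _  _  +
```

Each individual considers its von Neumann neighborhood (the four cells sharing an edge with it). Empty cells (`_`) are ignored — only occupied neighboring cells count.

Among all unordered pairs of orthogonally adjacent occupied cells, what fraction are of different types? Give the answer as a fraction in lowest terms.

Scan each occupied cell's neighbors to the right and below so each pair is counted once.
From row 0: 2 unlike of 3 pairs (running 2/3).
From row 1: 2 unlike of 4 pairs (running 4/7).
From row 2: 0 unlike of 1 pairs (running 4/8).
Total adjacent occupied pairs: 8; unlike-type pairs: 4.
4/8 reduces to 1/2.

1/2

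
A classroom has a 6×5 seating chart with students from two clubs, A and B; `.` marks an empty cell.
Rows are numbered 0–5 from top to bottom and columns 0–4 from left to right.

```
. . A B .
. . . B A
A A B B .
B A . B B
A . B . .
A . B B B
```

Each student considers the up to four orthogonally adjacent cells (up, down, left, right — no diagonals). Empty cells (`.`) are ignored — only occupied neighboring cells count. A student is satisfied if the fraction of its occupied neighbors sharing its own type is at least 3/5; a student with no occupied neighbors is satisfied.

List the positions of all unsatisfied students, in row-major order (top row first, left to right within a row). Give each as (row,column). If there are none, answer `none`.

(0,2), (0,3), (1,4), (2,0), (2,2), (3,0), (3,1), (4,0)

Row 0: (0,2)A 0/1 ✗ · (0,3)B 1/2 ✗
Row 1: (1,3)B 2/3 ✓ · (1,4)A 0/1 ✗
Row 2: (2,0)A 1/2 ✗ · (2,1)A 2/3 ✓ · (2,2)B 1/2 ✗ · (2,3)B 3/3 ✓
Row 3: (3,0)B 0/3 ✗ · (3,1)A 1/2 ✗ · (3,3)B 2/2 ✓ · (3,4)B 1/1 ✓
Row 4: (4,0)A 1/2 ✗ · (4,2)B 1/1 ✓
Row 5: (5,0)A 1/1 ✓ · (5,2)B 2/2 ✓ · (5,3)B 2/2 ✓ · (5,4)B 1/1 ✓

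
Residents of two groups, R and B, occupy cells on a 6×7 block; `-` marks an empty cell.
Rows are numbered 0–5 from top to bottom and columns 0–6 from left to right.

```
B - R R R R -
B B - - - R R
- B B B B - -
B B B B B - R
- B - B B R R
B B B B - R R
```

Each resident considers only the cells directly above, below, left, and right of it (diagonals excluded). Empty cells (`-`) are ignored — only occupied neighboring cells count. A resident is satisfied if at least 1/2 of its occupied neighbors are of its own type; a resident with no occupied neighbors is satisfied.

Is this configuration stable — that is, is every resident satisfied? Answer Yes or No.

Yes

Row 0: (0,0)B 1/1 satisfied · (0,2)R 1/1 satisfied · (0,3)R 2/2 satisfied · (0,4)R 2/2 satisfied · (0,5)R 2/2 satisfied
Row 1: (1,0)B 2/2 satisfied · (1,1)B 2/2 satisfied · (1,5)R 2/2 satisfied · (1,6)R 1/1 satisfied
Row 2: (2,1)B 3/3 satisfied · (2,2)B 3/3 satisfied · (2,3)B 3/3 satisfied · (2,4)B 2/2 satisfied
Row 3: (3,0)B 1/1 satisfied · (3,1)B 4/4 satisfied · (3,2)B 3/3 satisfied · (3,3)B 4/4 satisfied · (3,4)B 3/3 satisfied · (3,6)R 1/1 satisfied
Row 4: (4,1)B 2/2 satisfied · (4,3)B 3/3 satisfied · (4,4)B 2/3 satisfied · (4,5)R 2/3 satisfied · (4,6)R 3/3 satisfied
Row 5: (5,0)B 1/1 satisfied · (5,1)B 3/3 satisfied · (5,2)B 2/2 satisfied · (5,3)B 2/2 satisfied · (5,5)R 2/2 satisfied · (5,6)R 2/2 satisfied
All meet the threshold, so the configuration is stable.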